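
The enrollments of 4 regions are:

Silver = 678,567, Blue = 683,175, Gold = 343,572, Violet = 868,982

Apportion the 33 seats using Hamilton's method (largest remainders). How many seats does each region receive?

Silver 9, Blue 9, Gold 4, Violet 11

Total 2574296; standard divisor 2574296/33 ≈ 78008.97.
Standard quotas: Silver 8.6986, Blue 8.7576, Gold 4.4043, Violet 11.1395.
Lower quotas: Silver 8, Blue 8, Gold 4, Violet 11 (sum 31, leaving 2 seats).
Remainders in descending order: Blue 0.7576, Silver 0.6986, Gold 0.4043, Violet 0.1395.
The surplus seats go to Blue, Silver.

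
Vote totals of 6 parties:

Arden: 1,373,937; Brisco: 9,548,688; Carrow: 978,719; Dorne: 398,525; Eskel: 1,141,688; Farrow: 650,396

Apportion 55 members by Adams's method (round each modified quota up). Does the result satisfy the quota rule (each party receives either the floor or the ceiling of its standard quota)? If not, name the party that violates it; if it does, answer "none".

Standard quotas: Arden 5.362, Brisco 37.268, Carrow 3.820, Dorne 1.555, Eskel 4.456, Farrow 2.538.
Adams allocation: Arden 6, Brisco 35, Carrow 4, Dorne 2, Eskel 5, Farrow 3.
Brisco has quota 37.268 (lower 37, upper 38) but receives 35 — outside the quota interval.

Brisco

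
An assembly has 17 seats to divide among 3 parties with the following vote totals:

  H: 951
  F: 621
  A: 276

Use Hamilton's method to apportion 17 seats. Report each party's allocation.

Total 1848; standard divisor 1848/17 ≈ 108.706.
Standard quotas: H 8.748, F 5.713, A 2.539.
Lower quotas: H 8, F 5, A 2 (sum 15, leaving 2 seats).
Remainders in descending order: H 0.748, F 0.713, A 0.539.
The surplus seats go to H, F.

H=9; F=6; A=2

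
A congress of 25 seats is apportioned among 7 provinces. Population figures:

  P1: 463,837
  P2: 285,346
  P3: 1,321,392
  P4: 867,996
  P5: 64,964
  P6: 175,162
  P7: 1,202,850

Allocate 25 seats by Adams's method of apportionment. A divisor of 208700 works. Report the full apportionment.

P1=3, P2=2, P3=7, P4=5, P5=1, P6=1, P7=6

With modified divisor 208700: modified quotas P1 2.223, P2 1.367, P3 6.332, P4 4.159, P5 0.311, P6 0.839, P7 5.764.
Rounding up: P1 3, P2 2, P3 7, P4 5, P5 1, P6 1, P7 6 (total 25).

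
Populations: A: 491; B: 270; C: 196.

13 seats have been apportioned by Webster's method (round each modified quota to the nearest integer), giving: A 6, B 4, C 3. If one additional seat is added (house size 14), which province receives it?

A

Priority for the next seat is population ÷ (current seats + 0.5).
Priorities: A 75.538, B 60.000, C 56.000.
Highest priority: A.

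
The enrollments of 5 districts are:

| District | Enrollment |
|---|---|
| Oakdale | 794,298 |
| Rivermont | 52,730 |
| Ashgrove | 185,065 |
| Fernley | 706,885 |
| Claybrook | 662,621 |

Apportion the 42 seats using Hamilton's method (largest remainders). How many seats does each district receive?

Oakdale: 14, Rivermont: 1, Ashgrove: 3, Fernley: 12, Claybrook: 12

The standard divisor is 2401599/42 ≈ 57180.929.
Standard quotas: Oakdale 13.8910, Rivermont 0.9222, Ashgrove 3.2365, Fernley 12.3623, Claybrook 11.5881.
Lower quotas: Oakdale 13, Rivermont 0, Ashgrove 3, Fernley 12, Claybrook 11 (sum 39, leaving 3 seats).
Remainders in descending order: Rivermont 0.9222, Oakdale 0.8910, Claybrook 0.5881, Fernley 0.3623, Ashgrove 0.2365.
Largest remainders: Rivermont, Oakdale, Claybrook receive the extra seats.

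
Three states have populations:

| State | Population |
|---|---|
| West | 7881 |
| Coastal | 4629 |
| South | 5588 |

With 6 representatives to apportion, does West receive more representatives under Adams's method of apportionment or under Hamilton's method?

Hamilton

Adams: West 2, Coastal 2, South 2.
Hamilton: West 3, Coastal 1, South 2.
West gets 2 under Adams and 3 under Hamilton.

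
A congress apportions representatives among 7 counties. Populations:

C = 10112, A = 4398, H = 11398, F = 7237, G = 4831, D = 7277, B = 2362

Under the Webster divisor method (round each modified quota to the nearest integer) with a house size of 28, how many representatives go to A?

Standard divisor 47615/28 ≈ 1700.536; standard quotas: C 5.946, A 2.586, H 6.703, F 4.256, G 2.841, D 4.279, B 1.389.
Rounding to the nearest integer gives C 6, A 3, H 7, F 4, G 3, D 4, B 1 — total 28, matching the house size, so no adjustment is needed.
A receives 3.

3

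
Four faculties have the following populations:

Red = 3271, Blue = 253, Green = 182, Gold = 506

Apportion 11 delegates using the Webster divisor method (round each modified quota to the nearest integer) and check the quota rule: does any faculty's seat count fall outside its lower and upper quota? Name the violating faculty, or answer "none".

none

Standard quotas: Red 8.542, Blue 0.661, Green 0.475, Gold 1.321.
Webster allocation: Red 9, Blue 1, Green 0, Gold 1.
Every allocation lies between the lower and upper quota.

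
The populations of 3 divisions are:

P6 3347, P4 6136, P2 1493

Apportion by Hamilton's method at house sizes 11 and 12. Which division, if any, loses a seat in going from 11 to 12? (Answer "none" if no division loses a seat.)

At 11 seats: P6 3, P4 6, P2 2.
At 12 seats: P6 4, P4 7, P2 1.
P2 drops from 2 to 1.

P2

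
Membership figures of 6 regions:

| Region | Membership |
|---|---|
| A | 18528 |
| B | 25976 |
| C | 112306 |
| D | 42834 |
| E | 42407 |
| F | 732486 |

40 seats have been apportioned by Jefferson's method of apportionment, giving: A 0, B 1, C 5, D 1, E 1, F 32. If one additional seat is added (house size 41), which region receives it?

Priority for the next seat is population ÷ (current seats + 1).
Priorities: A 18528.000, B 12988.000, C 18717.667, D 21417.000, E 21203.500, F 22196.545.
Highest priority: F.

F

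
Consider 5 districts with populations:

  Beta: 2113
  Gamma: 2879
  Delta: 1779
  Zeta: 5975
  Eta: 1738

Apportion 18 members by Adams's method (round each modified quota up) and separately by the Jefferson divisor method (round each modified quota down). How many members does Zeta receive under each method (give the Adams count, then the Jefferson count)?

7 and 8

Adams: Beta 3, Gamma 4, Delta 2, Zeta 7, Eta 2.
Jefferson: Beta 2, Gamma 4, Delta 2, Zeta 8, Eta 2.
Zeta gets 7 under Adams and 8 under Jefferson.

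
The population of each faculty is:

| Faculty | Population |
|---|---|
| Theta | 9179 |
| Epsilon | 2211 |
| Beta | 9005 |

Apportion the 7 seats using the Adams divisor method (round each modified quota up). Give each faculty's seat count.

Standard divisor 20395/7 ≈ 2913.571; standard quotas: Theta 3.150, Epsilon 0.759, Beta 3.091.
Rounding up gives 4, 1, 4 = 9 seats, so the divisor must be adjusted.
With modified divisor 3800: modified quotas Theta 2.416, Epsilon 0.582, Beta 2.370.
Rounding up: Theta 3, Epsilon 1, Beta 3 (total 7).

Theta=3, Epsilon=1, Beta=3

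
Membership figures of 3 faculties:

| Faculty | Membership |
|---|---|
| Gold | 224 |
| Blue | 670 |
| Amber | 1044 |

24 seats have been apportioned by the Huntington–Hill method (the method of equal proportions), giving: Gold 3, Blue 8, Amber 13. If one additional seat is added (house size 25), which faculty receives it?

Priority for the next seat is population ÷ (√(s·(s+1))).
Priorities: Gold 64.663, Blue 78.960, Amber 77.386.
Highest priority: Blue.

Blue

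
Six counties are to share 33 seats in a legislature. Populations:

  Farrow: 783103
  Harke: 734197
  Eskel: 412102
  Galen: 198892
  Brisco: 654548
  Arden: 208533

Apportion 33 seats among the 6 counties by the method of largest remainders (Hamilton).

Farrow=9, Harke=8, Eskel=5, Galen=2, Brisco=7, Arden=2

Total 2991375; standard divisor 2991375/33 ≈ 90647.727.
Standard quotas: Farrow 8.6390, Harke 8.0995, Eskel 4.5462, Galen 2.1941, Brisco 7.2208, Arden 2.3005.
Lower quotas: Farrow 8, Harke 8, Eskel 4, Galen 2, Brisco 7, Arden 2 (sum 31, leaving 2 seats).
Remainders in descending order: Farrow 0.6390, Eskel 0.5462, Arden 0.3005, Brisco 0.2208, Galen 0.1941, Harke 0.0995.
The surplus seats go to Farrow, Eskel.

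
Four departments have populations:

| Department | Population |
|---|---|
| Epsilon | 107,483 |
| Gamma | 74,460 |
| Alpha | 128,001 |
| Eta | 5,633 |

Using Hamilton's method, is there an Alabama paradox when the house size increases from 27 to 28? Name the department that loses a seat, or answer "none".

At 27 seats: Epsilon 9, Gamma 6, Alpha 11, Eta 1.
At 28 seats: Epsilon 10, Gamma 7, Alpha 11, Eta 0.
Eta drops from 1 to 0.

Eta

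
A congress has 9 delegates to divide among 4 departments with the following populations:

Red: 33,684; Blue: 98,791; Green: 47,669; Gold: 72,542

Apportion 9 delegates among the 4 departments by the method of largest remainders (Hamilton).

Red 1, Blue 3, Green 2, Gold 3

Total 252686; standard divisor 252686/9 ≈ 28076.222.
Standard quotas: Red 1.1997, Blue 3.5187, Green 1.6978, Gold 2.5838.
Lower quotas: Red 1, Blue 3, Green 1, Gold 2 (sum 7, leaving 2 seats).
Remainders in descending order: Green 0.6978, Gold 0.5838, Blue 0.5187, Red 0.1997.
Largest remainders: Green, Gold receive the extra seats.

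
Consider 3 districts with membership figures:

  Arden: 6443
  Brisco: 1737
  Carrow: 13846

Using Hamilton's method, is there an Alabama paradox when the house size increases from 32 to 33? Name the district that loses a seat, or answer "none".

At 32 seats: Arden 9, Brisco 3, Carrow 20.
At 33 seats: Arden 10, Brisco 2, Carrow 21.
Brisco drops from 3 to 2.

Brisco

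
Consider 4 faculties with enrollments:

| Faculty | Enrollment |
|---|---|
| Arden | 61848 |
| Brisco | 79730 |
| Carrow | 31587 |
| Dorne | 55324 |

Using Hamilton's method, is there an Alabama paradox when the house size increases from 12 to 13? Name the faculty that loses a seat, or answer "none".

At 12 seats: Arden 3, Brisco 4, Carrow 2, Dorne 3.
At 13 seats: Arden 3, Brisco 5, Carrow 2, Dorne 3.
No faculty's allocation decreased.

none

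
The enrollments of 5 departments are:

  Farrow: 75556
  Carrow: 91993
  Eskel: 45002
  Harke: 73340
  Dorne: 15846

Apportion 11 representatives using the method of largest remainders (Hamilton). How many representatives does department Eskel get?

Standard divisor: 301737 ÷ 11 ≈ 27430.636.
Standard quotas: Farrow 2.7544, Carrow 3.3537, Eskel 1.6406, Harke 2.6737, Dorne 0.5777.
Lower quotas: Farrow 2, Carrow 3, Eskel 1, Harke 2, Dorne 0 (sum 8, leaving 3 seats).
Remainders in descending order: Farrow 0.7544, Harke 0.6737, Eskel 0.6406, Dorne 0.5777, Carrow 0.3537.
The surplus seats go to Farrow, Harke, Eskel.
Eskel receives 2.

2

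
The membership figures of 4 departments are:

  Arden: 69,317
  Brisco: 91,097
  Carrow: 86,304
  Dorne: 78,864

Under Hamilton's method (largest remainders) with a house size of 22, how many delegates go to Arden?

5

Total 325582; standard divisor 325582/22 ≈ 14799.182.
Standard quotas: Arden 4.6838, Brisco 6.1555, Carrow 5.8317, Dorne 5.3289.
Lower quotas: Arden 4, Brisco 6, Carrow 5, Dorne 5 (sum 20, leaving 2 seats).
Remainders in descending order: Carrow 0.8317, Arden 0.6838, Dorne 0.3289, Brisco 0.1555.
Largest remainders: Carrow, Arden receive the extra seats.
Arden receives 5.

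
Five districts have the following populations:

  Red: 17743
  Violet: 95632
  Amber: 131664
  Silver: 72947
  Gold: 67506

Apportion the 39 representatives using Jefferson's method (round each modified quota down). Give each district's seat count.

Standard divisor 385492/39 ≈ 9884.41; standard quotas: Red 1.795, Violet 9.675, Amber 13.320, Silver 7.380, Gold 6.830.
Rounding down gives 1, 9, 13, 7, 6 = 36 seats, so the divisor must be adjusted.
With modified divisor 9300: modified quotas Red 1.908, Violet 10.283, Amber 14.157, Silver 7.844, Gold 7.259.
Rounding down: Red 1, Violet 10, Amber 14, Silver 7, Gold 7 (total 39).

Red: 1; Violet: 10; Amber: 14; Silver: 7; Gold: 7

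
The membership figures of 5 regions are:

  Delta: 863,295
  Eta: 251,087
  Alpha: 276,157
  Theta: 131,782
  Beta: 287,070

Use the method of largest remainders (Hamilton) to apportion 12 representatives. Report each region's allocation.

Total 1809391; standard divisor 1809391/12 ≈ 150782.583.
Standard quotas: Delta 5.7254, Eta 1.6652, Alpha 1.8315, Theta 0.8740, Beta 1.9039.
Lower quotas: Delta 5, Eta 1, Alpha 1, Theta 0, Beta 1 (sum 8, leaving 4 seats).
Remainders in descending order: Beta 0.9039, Theta 0.8740, Alpha 0.8315, Delta 0.7254, Eta 0.6652.
Largest remainders: Beta, Theta, Alpha, Delta receive the extra seats.

Delta: 6, Eta: 1, Alpha: 2, Theta: 1, Beta: 2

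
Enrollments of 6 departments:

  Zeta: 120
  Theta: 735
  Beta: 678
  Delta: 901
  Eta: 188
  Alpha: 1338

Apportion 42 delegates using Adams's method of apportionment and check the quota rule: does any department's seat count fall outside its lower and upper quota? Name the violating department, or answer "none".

none

Standard quotas: Zeta 1.273, Theta 7.795, Beta 7.191, Delta 9.556, Eta 1.994, Alpha 14.191.
Adams allocation: Zeta 2, Theta 8, Beta 7, Delta 9, Eta 2, Alpha 14.
Every allocation lies between the lower and upper quota.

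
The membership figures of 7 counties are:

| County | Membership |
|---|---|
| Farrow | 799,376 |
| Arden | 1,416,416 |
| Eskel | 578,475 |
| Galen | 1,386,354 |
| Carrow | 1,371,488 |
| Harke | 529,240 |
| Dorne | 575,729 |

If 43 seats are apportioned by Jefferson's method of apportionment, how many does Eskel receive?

Standard divisor 6657078/43 ≈ 154815.767; standard quotas: Farrow 5.163, Arden 9.149, Eskel 3.737, Galen 8.955, Carrow 8.859, Harke 3.419, Dorne 3.719.
Rounding down gives 5, 9, 3, 8, 8, 3, 3 = 39 seats, so the divisor must be adjusted.
With modified divisor 142800: modified quotas Farrow 5.598, Arden 9.919, Eskel 4.051, Galen 9.708, Carrow 9.604, Harke 3.706, Dorne 4.032.
Rounding down: Farrow 5, Arden 9, Eskel 4, Galen 9, Carrow 9, Harke 3, Dorne 4 (total 43).
Eskel receives 4.

4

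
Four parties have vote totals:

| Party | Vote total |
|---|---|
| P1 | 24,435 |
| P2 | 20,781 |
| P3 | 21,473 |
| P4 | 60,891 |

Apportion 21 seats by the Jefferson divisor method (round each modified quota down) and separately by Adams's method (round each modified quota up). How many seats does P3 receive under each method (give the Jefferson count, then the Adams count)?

3 and 4

Jefferson: P1 4, P2 3, P3 3, P4 11.
Adams: P1 4, P2 4, P3 4, P4 9.
P3 gets 3 under Jefferson and 4 under Adams.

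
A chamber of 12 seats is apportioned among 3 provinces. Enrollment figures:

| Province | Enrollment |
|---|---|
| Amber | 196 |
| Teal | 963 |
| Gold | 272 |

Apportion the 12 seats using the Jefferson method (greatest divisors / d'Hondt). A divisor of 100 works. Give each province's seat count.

Amber 1; Teal 9; Gold 2

With modified divisor 100: modified quotas Amber 1.960, Teal 9.630, Gold 2.720.
Rounding down: Amber 1, Teal 9, Gold 2 (total 12).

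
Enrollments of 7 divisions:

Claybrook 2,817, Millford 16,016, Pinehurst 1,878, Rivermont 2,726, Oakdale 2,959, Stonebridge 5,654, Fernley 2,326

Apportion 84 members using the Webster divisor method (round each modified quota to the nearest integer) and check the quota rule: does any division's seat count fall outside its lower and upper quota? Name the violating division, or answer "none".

Millford

Standard quotas: Claybrook 6.884, Millford 39.136, Pinehurst 4.589, Rivermont 6.661, Oakdale 7.231, Stonebridge 13.816, Fernley 5.684.
Webster allocation: Claybrook 7, Millford 38, Pinehurst 5, Rivermont 7, Oakdale 7, Stonebridge 14, Fernley 6.
Millford has quota 39.136 (lower 39, upper 40) but receives 38 — outside the quota interval.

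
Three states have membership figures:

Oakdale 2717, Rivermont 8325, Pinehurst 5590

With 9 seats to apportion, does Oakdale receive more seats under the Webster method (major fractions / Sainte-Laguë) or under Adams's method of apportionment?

Webster: Oakdale 1, Rivermont 5, Pinehurst 3.
Adams: Oakdale 2, Rivermont 4, Pinehurst 3.
Oakdale gets 1 under Webster and 2 under Adams.

Adams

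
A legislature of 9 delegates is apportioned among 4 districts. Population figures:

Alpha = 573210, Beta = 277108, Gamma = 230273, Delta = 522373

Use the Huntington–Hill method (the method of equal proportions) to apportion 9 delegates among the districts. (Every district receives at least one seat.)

With divisor 180708: modified quotas Alpha 3.172, Beta 1.533, Gamma 1.274, Delta 2.891.
Geometric-mean thresholds: Alpha √(3·4)=3.464, Beta √(1·2)=1.414, Gamma √(1·2)=1.414, Delta √(2·3)=2.449.
Each quota rounded against its threshold gives Alpha 3, Beta 2, Gamma 1, Delta 3 (total 9).

Alpha=3; Beta=2; Gamma=1; Delta=3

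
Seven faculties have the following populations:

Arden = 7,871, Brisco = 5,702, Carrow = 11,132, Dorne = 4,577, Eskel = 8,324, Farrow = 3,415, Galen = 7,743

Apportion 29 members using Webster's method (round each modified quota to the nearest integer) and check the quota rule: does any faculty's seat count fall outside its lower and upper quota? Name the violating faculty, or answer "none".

none

Standard quotas: Arden 4.681, Brisco 3.391, Carrow 6.620, Dorne 2.722, Eskel 4.950, Farrow 2.031, Galen 4.605.
Webster allocation: Arden 5, Brisco 3, Carrow 6, Dorne 3, Eskel 5, Farrow 2, Galen 5.
Every allocation lies between the lower and upper quota.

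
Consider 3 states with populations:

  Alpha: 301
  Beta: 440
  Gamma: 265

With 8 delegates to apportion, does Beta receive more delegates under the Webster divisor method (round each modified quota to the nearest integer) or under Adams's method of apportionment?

Webster

Webster: Alpha 2, Beta 4, Gamma 2.
Adams: Alpha 3, Beta 3, Gamma 2.
Beta gets 4 under Webster and 3 under Adams.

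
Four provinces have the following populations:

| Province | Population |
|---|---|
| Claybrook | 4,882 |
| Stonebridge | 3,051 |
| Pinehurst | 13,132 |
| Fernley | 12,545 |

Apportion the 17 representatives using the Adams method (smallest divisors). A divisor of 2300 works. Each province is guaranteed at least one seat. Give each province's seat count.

Claybrook=3; Stonebridge=2; Pinehurst=6; Fernley=6

With modified divisor 2300: modified quotas Claybrook 2.123, Stonebridge 1.327, Pinehurst 5.710, Fernley 5.454.
Rounding up: Claybrook 3, Stonebridge 2, Pinehurst 6, Fernley 6 (total 17).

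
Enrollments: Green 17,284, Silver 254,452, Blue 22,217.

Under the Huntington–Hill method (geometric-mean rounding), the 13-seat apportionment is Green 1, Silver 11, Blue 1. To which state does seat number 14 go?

Priority for the next seat is population ÷ (√(s·(s+1))).
Priorities: Green 12221.634, Silver 22147.204, Blue 15709.791.
Highest priority: Silver.

Silver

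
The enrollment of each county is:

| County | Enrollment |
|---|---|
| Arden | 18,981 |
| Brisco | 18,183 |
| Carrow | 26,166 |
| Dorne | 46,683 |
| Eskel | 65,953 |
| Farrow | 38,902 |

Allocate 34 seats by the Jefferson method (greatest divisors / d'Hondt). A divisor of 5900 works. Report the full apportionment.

With modified divisor 5900: modified quotas Arden 3.217, Brisco 3.082, Carrow 4.435, Dorne 7.912, Eskel 11.178, Farrow 6.594.
Rounding down: Arden 3, Brisco 3, Carrow 4, Dorne 7, Eskel 11, Farrow 6 (total 34).

Arden 3, Brisco 3, Carrow 4, Dorne 7, Eskel 11, Farrow 6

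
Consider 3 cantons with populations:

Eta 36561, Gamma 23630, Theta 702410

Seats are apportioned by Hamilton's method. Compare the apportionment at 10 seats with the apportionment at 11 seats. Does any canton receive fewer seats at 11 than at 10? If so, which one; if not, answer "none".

none

At 10 seats: Eta 1, Gamma 0, Theta 9.
At 11 seats: Eta 1, Gamma 0, Theta 10.
No canton's allocation decreased.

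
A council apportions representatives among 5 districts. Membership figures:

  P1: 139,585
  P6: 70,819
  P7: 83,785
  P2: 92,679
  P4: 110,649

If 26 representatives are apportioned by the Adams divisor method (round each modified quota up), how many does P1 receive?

7

Standard divisor 497517/26 ≈ 19135.269; standard quotas: P1 7.295, P6 3.701, P7 4.379, P2 4.843, P4 5.782.
Rounding up gives 8, 4, 5, 5, 6 = 28 seats, so the divisor must be adjusted.
With modified divisor 21500: modified quotas P1 6.492, P6 3.294, P7 3.897, P2 4.311, P4 5.146.
Rounding up: P1 7, P6 4, P7 4, P2 5, P4 6 (total 26).
P1 receives 7.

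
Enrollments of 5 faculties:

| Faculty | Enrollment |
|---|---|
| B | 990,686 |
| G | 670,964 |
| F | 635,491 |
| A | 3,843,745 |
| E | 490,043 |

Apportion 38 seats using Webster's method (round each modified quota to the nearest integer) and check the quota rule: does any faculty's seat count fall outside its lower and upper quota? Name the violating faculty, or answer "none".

A

Standard quotas: B 5.677, G 3.845, F 3.642, A 22.027, E 2.808.
Webster allocation: B 6, G 4, F 4, A 21, E 3.
A has quota 22.027 (lower 22, upper 23) but receives 21 — outside the quota interval.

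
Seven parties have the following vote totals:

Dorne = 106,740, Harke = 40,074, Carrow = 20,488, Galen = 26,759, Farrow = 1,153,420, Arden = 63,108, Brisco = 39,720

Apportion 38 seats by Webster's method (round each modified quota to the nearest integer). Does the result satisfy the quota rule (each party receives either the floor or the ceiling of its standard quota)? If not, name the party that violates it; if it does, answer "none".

Farrow

Standard quotas: Dorne 2.797, Harke 1.050, Carrow 0.537, Galen 0.701, Farrow 30.221, Arden 1.654, Brisco 1.041.
Webster allocation: Dorne 3, Harke 1, Carrow 1, Galen 1, Farrow 29, Arden 2, Brisco 1.
Farrow has quota 30.221 (lower 30, upper 31) but receives 29 — outside the quota interval.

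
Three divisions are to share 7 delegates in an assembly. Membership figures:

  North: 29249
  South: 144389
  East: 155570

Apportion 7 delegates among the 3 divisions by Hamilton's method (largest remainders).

North 1, South 3, East 3

Total 329208; standard divisor 329208/7 ≈ 47029.714.
Standard quotas: North 0.6219, South 3.0702, East 3.3079.
Lower quotas: North 0, South 3, East 3 (sum 6, leaving 1 seat).
Remainders in descending order: North 0.6219, East 0.3079, South 0.0702.
Largest remainder: North receives the extra seat.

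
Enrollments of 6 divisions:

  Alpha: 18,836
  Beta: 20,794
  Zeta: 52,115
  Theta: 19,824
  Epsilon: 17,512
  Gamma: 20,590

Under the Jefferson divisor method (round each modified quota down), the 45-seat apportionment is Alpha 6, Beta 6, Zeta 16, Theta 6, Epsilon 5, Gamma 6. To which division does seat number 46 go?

Zeta

Priority for the next seat is population ÷ (current seats + 1).
Priorities: Alpha 2690.857, Beta 2970.571, Zeta 3065.588, Theta 2832.000, Epsilon 2918.667, Gamma 2941.429.
Highest priority: Zeta.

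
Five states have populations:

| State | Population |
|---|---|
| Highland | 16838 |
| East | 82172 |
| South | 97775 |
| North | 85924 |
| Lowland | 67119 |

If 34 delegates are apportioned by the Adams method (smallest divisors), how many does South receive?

Standard divisor 349828/34 ≈ 10289.059; standard quotas: Highland 1.636, East 7.986, South 9.503, North 8.351, Lowland 6.523.
Rounding up gives 2, 8, 10, 9, 7 = 36 seats, so the divisor must be adjusted.
With modified divisor 11000: modified quotas Highland 1.531, East 7.470, South 8.889, North 7.811, Lowland 6.102.
Rounding up: Highland 2, East 8, South 9, North 8, Lowland 7 (total 34).
South receives 9.

9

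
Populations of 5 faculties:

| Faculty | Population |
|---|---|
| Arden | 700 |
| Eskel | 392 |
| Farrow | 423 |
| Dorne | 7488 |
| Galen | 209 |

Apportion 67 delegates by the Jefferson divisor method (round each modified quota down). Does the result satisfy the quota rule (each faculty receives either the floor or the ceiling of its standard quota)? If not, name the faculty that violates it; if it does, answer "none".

Standard quotas: Arden 5.091, Eskel 2.851, Farrow 3.077, Dorne 54.461, Galen 1.520.
Jefferson allocation: Arden 5, Eskel 2, Farrow 3, Dorne 56, Galen 1.
Dorne has quota 54.461 (lower 54, upper 55) but receives 56 — outside the quota interval.

Dorne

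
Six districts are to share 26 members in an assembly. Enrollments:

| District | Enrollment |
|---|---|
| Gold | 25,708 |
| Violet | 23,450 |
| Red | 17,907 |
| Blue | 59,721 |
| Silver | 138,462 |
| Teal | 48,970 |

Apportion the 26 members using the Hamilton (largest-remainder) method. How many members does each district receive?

Gold=2, Violet=2, Red=2, Blue=5, Silver=11, Teal=4

Total 314218; standard divisor 314218/26 ≈ 12085.308.
Standard quotas: Gold 2.1272, Violet 1.9404, Red 1.4817, Blue 4.9416, Silver 11.4571, Teal 4.0520.
Lower quotas: Gold 2, Violet 1, Red 1, Blue 4, Silver 11, Teal 4 (sum 23, leaving 3 seats).
Remainders in descending order: Blue 0.9416, Violet 0.9404, Red 0.4817, Silver 0.4571, Gold 0.1272, Teal 0.0520.
The surplus seats go to Blue, Violet, Red.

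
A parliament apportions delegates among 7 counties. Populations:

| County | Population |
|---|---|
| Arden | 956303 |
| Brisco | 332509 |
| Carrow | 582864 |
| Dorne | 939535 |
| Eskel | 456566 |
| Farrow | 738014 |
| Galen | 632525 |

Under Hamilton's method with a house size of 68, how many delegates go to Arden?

Standard divisor: 4638316 ÷ 68 ≈ 68210.529.
Standard quotas: Arden 14.0199, Brisco 4.8747, Carrow 8.5451, Dorne 13.7740, Eskel 6.6935, Farrow 10.8196, Galen 9.2731.
Lower quotas: Arden 14, Brisco 4, Carrow 8, Dorne 13, Eskel 6, Farrow 10, Galen 9 (sum 64, leaving 4 seats).
Remainders in descending order: Brisco 0.8747, Farrow 0.8196, Dorne 0.7740, Eskel 0.6935, Carrow 0.5451, Galen 0.2731, Arden 0.0199.
The surplus seats go to Brisco, Farrow, Dorne, Eskel.
Arden receives 14.

14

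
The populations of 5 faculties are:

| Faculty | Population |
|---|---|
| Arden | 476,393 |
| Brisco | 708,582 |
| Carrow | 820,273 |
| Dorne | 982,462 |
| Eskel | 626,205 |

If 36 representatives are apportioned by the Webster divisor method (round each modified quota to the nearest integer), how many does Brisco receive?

7

Standard divisor 3613915/36 ≈ 100386.528; standard quotas: Arden 4.746, Brisco 7.059, Carrow 8.171, Dorne 9.787, Eskel 6.238.
Rounding to the nearest integer gives Arden 5, Brisco 7, Carrow 8, Dorne 10, Eskel 6 — total 36, matching the house size, so no adjustment is needed.
Brisco receives 7.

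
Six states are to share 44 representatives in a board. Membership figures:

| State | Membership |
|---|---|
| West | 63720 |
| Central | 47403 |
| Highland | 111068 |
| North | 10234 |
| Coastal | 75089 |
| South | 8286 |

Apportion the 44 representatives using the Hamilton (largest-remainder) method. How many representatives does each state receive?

West 9, Central 7, Highland 16, North 1, Coastal 10, South 1

The standard divisor is 315800/44 ≈ 7177.273.
Standard quotas: West 8.8780, Central 6.6046, Highland 15.4750, North 1.4259, Coastal 10.4621, South 1.1545.
Lower quotas: West 8, Central 6, Highland 15, North 1, Coastal 10, South 1 (sum 41, leaving 3 seats).
Remainders in descending order: West 0.8780, Central 0.6046, Highland 0.4750, Coastal 0.4621, North 0.4259, South 0.1545.
Largest remainders: West, Central, Highland receive the extra seats.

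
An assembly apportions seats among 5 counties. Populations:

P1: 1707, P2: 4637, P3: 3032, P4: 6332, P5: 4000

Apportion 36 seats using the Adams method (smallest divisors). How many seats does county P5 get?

Standard divisor 19708/36 ≈ 547.444; standard quotas: P1 3.118, P2 8.470, P3 5.538, P4 11.566, P5 7.307.
Rounding up gives 4, 9, 6, 12, 8 = 39 seats, so the divisor must be adjusted.
With modified divisor 578: modified quotas P1 2.953, P2 8.022, P3 5.246, P4 10.955, P5 6.920.
Rounding up: P1 3, P2 9, P3 6, P4 11, P5 7 (total 36).
P5 receives 7.

7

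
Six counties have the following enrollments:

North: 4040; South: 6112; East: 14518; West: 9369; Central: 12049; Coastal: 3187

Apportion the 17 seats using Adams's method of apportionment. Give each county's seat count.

Standard divisor 49275/17 ≈ 2898.529; standard quotas: North 1.394, South 2.109, East 5.009, West 3.232, Central 4.157, Coastal 1.100.
Rounding up gives 2, 3, 6, 4, 5, 2 = 22 seats, so the divisor must be adjusted.
With modified divisor 3400: modified quotas North 1.188, South 1.798, East 4.270, West 2.756, Central 3.544, Coastal 0.937.
Rounding up: North 2, South 2, East 5, West 3, Central 4, Coastal 1 (total 17).

North 2, South 2, East 5, West 3, Central 4, Coastal 1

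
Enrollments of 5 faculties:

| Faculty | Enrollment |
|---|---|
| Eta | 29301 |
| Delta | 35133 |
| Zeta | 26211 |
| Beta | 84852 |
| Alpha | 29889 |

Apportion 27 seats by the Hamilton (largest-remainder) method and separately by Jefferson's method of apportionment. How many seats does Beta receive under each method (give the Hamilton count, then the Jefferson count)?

11 and 12

Hamilton: Eta 4, Delta 5, Zeta 3, Beta 11, Alpha 4.
Jefferson: Eta 4, Delta 4, Zeta 3, Beta 12, Alpha 4.
Beta gets 11 under Hamilton and 12 under Jefferson.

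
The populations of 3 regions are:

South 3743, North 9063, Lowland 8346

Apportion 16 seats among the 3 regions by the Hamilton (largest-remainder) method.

South 3, North 7, Lowland 6

Standard divisor: 21152 ÷ 16 = 1322.
Standard quotas: South 2.8313, North 6.8555, Lowland 6.3132.
Lower quotas: South 2, North 6, Lowland 6 (sum 14, leaving 2 seats).
Remainders in descending order: North 0.8555, South 0.8313, Lowland 0.3132.
Largest remainders: North, South receive the extra seats.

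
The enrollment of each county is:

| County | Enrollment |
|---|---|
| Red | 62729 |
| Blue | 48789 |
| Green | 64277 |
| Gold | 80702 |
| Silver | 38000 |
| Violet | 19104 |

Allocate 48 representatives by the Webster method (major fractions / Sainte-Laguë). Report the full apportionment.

Red 10, Blue 7, Green 10, Gold 12, Silver 6, Violet 3

Standard divisor 313601/48 ≈ 6533.354; standard quotas: Red 9.601, Blue 7.468, Green 9.838, Gold 12.352, Silver 5.816, Violet 2.924.
Rounding to the nearest integer gives Red 10, Blue 7, Green 10, Gold 12, Silver 6, Violet 3 — total 48, matching the house size, so no adjustment is needed.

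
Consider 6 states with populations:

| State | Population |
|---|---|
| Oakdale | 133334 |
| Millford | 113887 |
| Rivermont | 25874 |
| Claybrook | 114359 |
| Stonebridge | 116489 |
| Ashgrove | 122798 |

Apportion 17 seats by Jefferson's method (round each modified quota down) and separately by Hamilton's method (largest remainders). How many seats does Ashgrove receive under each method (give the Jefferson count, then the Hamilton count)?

Jefferson: Oakdale 4, Millford 3, Rivermont 0, Claybrook 3, Stonebridge 3, Ashgrove 4.
Hamilton: Oakdale 4, Millford 3, Rivermont 1, Claybrook 3, Stonebridge 3, Ashgrove 3.
Ashgrove gets 4 under Jefferson and 3 under Hamilton.

4 and 3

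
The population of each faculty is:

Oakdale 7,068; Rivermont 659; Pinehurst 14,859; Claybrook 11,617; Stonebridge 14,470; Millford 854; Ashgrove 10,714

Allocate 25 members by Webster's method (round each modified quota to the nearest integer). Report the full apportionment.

Standard divisor 60241/25 ≈ 2409.64; standard quotas: Oakdale 2.933, Rivermont 0.273, Pinehurst 6.166, Claybrook 4.821, Stonebridge 6.005, Millford 0.354, Ashgrove 4.446.
Rounding to the nearest integer gives 3, 0, 6, 5, 6, 0, 4 = 24 seats, so the divisor must be adjusted.
With modified divisor 2300: modified quotas Oakdale 3.073, Rivermont 0.287, Pinehurst 6.460, Claybrook 5.051, Stonebridge 6.291, Millford 0.371, Ashgrove 4.658.
Rounding to the nearest integer: Oakdale 3, Rivermont 0, Pinehurst 6, Claybrook 5, Stonebridge 6, Millford 0, Ashgrove 5 (total 25).

Oakdale: 3; Rivermont: 0; Pinehurst: 6; Claybrook: 5; Stonebridge: 6; Millford: 0; Ashgrove: 5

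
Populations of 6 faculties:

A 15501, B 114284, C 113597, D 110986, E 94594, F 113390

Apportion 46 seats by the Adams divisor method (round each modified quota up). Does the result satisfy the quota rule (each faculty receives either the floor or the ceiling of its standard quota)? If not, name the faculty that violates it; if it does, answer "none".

Standard quotas: A 1.268, B 9.348, C 9.292, D 9.079, E 7.738, F 9.275.
Adams allocation: A 2, B 9, C 9, D 9, E 8, F 9.
Every allocation lies between the lower and upper quota.

none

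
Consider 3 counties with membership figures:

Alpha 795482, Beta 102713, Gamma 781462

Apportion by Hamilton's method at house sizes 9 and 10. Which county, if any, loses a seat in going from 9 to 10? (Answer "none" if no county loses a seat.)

Beta

At 9 seats: Alpha 4, Beta 1, Gamma 4.
At 10 seats: Alpha 5, Beta 0, Gamma 5.
Beta drops from 1 to 0.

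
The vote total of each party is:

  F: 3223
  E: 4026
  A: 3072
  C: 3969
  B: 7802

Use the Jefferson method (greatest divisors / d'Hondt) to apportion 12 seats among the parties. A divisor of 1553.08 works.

With modified divisor 1553.08: modified quotas F 2.075, E 2.592, A 1.978, C 2.556, B 5.024.
Rounding down: F 2, E 2, A 1, C 2, B 5 (total 12).

F 2; E 2; A 1; C 2; B 5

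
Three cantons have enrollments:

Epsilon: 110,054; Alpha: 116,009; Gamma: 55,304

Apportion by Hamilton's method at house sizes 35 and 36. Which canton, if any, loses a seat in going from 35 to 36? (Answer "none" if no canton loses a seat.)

At 35 seats: Epsilon 14, Alpha 14, Gamma 7.
At 36 seats: Epsilon 14, Alpha 15, Gamma 7.
No canton's allocation decreased.

none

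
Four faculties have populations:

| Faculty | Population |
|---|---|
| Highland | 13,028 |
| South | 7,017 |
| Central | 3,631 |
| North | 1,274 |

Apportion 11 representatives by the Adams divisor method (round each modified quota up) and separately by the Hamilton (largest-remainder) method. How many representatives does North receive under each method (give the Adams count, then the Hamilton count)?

1 and 0

Adams: Highland 5, South 3, Central 2, North 1.
Hamilton: Highland 6, South 3, Central 2, North 0.
North gets 1 under Adams and 0 under Hamilton.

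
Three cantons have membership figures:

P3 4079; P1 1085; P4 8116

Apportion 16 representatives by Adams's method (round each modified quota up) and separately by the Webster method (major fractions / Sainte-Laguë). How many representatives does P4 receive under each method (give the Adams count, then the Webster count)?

Adams: P3 5, P1 2, P4 9.
Webster: P3 5, P1 1, P4 10.
P4 gets 9 under Adams and 10 under Webster.

9 and 10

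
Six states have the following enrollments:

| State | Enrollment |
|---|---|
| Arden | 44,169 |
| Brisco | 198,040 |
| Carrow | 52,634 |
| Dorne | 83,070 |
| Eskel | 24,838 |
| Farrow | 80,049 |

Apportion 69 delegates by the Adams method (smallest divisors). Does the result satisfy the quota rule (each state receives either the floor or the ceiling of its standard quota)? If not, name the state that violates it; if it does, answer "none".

Standard quotas: Arden 6.312, Brisco 28.303, Carrow 7.522, Dorne 11.872, Eskel 3.550, Farrow 11.440.
Adams allocation: Arden 7, Brisco 27, Carrow 8, Dorne 12, Eskel 4, Farrow 11.
Brisco has quota 28.303 (lower 28, upper 29) but receives 27 — outside the quota interval.

Brisco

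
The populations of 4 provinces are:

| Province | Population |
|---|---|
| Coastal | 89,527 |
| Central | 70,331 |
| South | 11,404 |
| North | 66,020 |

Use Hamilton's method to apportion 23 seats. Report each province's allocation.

Coastal: 9, Central: 7, South: 1, North: 6

Total 237282; standard divisor 237282/23 ≈ 10316.609.
Standard quotas: Coastal 8.6779, Central 6.8173, South 1.1054, North 6.3994.
Lower quotas: Coastal 8, Central 6, South 1, North 6 (sum 21, leaving 2 seats).
Remainders in descending order: Central 0.8173, Coastal 0.6779, North 0.3994, South 0.1054.
Largest remainders: Central, Coastal receive the extra seats.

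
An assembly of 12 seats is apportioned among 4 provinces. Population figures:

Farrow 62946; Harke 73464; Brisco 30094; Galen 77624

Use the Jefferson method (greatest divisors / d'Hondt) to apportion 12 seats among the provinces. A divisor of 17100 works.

With modified divisor 17100: modified quotas Farrow 3.681, Harke 4.296, Brisco 1.760, Galen 4.539.
Rounding down: Farrow 3, Harke 4, Brisco 1, Galen 4 (total 12).

Farrow=3, Harke=4, Brisco=1, Galen=4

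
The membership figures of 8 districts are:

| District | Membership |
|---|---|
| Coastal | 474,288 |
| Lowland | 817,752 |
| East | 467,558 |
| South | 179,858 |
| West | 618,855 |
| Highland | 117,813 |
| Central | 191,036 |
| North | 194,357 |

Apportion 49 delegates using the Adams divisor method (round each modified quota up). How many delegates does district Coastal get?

Standard divisor 3061517/49 ≈ 62479.939; standard quotas: Coastal 7.591, Lowland 13.088, East 7.483, South 2.879, West 9.905, Highland 1.886, Central 3.058, North 3.111.
Rounding up gives 8, 14, 8, 3, 10, 2, 4, 4 = 53 seats, so the divisor must be adjusted.
With modified divisor 67300: modified quotas Coastal 7.047, Lowland 12.151, East 6.947, South 2.672, West 9.195, Highland 1.751, Central 2.839, North 2.888.
Rounding up: Coastal 8, Lowland 13, East 7, South 3, West 10, Highland 2, Central 3, North 3 (total 49).
Coastal receives 8.

8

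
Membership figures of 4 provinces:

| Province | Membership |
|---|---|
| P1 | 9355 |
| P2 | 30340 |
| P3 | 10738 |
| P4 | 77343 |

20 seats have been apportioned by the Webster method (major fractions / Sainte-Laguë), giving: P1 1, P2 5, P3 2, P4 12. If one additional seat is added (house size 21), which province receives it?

P1

Priority for the next seat is population ÷ (current seats + 0.5).
Priorities: P1 6236.667, P2 5516.364, P3 4295.200, P4 6187.440.
Highest priority: P1.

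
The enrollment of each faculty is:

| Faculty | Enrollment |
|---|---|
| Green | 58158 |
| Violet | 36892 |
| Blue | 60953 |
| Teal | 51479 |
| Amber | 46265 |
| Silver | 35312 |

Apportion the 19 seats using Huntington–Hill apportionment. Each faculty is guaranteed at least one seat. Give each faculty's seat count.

With divisor 14961: modified quotas Green 3.887, Violet 2.466, Blue 4.074, Teal 3.441, Amber 3.092, Silver 2.360.
Geometric-mean thresholds: Green √(3·4)=3.464, Violet √(2·3)=2.449, Blue √(4·5)=4.472, Teal √(3·4)=3.464, Amber √(3·4)=3.464, Silver √(2·3)=2.449.
Each quota rounded against its threshold gives Green 4, Violet 3, Blue 4, Teal 3, Amber 3, Silver 2 (total 19).

Green 4, Violet 3, Blue 4, Teal 3, Amber 3, Silver 2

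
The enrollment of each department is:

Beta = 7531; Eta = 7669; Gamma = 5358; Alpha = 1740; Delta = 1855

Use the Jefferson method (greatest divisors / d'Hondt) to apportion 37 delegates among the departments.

Standard divisor 24153/37 ≈ 652.784; standard quotas: Beta 11.537, Eta 11.748, Gamma 8.208, Alpha 2.666, Delta 2.842.
Rounding down gives 11, 11, 8, 2, 2 = 34 seats, so the divisor must be adjusted.
With modified divisor 600: modified quotas Beta 12.552, Eta 12.782, Gamma 8.930, Alpha 2.900, Delta 3.092.
Rounding down: Beta 12, Eta 12, Gamma 8, Alpha 2, Delta 3 (total 37).

Beta 12; Eta 12; Gamma 8; Alpha 2; Delta 3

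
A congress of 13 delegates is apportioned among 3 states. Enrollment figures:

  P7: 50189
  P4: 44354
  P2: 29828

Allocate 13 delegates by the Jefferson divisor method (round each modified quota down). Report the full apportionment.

P7=5; P4=5; P2=3

Standard divisor 124371/13 ≈ 9567; standard quotas: P7 5.246, P4 4.636, P2 3.118.
Rounding down gives 5, 4, 3 = 12 seats, so the divisor must be adjusted.
With modified divisor 8600: modified quotas P7 5.836, P4 5.157, P2 3.468.
Rounding down: P7 5, P4 5, P2 3 (total 13).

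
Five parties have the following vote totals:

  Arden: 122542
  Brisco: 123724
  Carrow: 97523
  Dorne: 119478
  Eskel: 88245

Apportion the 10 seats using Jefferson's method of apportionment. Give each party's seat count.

Standard divisor 551512/10 ≈ 55151.2; standard quotas: Arden 2.222, Brisco 2.243, Carrow 1.768, Dorne 2.166, Eskel 1.600.
Rounding down gives 2, 2, 1, 2, 1 = 8 seats, so the divisor must be adjusted.
With modified divisor 42700: modified quotas Arden 2.870, Brisco 2.898, Carrow 2.284, Dorne 2.798, Eskel 2.067.
Rounding down: Arden 2, Brisco 2, Carrow 2, Dorne 2, Eskel 2 (total 10).

Arden 2; Brisco 2; Carrow 2; Dorne 2; Eskel 2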